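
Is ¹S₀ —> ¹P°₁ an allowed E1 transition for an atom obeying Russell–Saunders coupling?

allowed

Parity must change: even → odd — passes.
ΔS = 0: S: 0 → 0 — passes.
ΔL = 0, ±1 (not L=0↔0): L: 0 → 1, ΔL = +1 — passes.
ΔJ = 0, ±1 (not J=0↔0): J: 0 → 1, ΔJ = +1 — passes.
All four E1 rules are satisfied.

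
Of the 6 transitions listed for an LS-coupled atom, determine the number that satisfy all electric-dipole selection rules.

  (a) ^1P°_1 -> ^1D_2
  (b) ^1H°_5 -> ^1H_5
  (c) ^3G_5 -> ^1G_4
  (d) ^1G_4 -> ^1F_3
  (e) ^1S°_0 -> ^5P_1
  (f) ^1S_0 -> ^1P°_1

3

(a) allowed
(b) allowed
(c) forbidden (parity, ΔS fail)
(d) forbidden (parity fails)
(e) forbidden (ΔS fails)
(f) allowed
Total allowed: 3 of 6.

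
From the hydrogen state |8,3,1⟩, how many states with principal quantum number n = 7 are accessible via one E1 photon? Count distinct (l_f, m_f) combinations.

6

E1 requires Δl = ±1, so l_f ∈ {2, 4}; with 0 ≤ l_f ≤ n_f−1 = 6, the allowed l_f values are {2, 4}.
For l_f = 2: m_f ∈ {m_i−1, m_i, m_i+1} ∩ [−2, 2] = {0, 1, 2} → 3 states.
For l_f = 4: m_f ∈ {m_i−1, m_i, m_i+1} ∩ [−4, 4] = {0, 1, 2} → 3 states.
Total: 6.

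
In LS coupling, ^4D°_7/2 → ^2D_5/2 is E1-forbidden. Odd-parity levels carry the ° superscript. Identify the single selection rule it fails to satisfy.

the ΔS = 0 rule

Initial level: S=3/2, L=2, J=7/2, parity odd. Final level: S=1/2, L=2, J=5/2, parity even.
Parity must change: odd → even — satisfied.
ΔS = 0: S: 3/2 → 1/2 — violated.
ΔL = 0, ±1 (not L=0↔0): L: 2 → 2, ΔL = +0 — satisfied.
ΔJ = 0, ±1 (not J=0↔0): J: 7/2 → 5/2, ΔJ = -1 — satisfied.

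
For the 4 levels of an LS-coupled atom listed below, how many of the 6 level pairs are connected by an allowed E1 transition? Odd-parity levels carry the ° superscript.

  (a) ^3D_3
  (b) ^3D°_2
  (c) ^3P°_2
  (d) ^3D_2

4

(a)–(b): allowed.
(a)–(c): allowed.
(a)–(d): forbidden (parity).
(b)–(c): forbidden (parity).
(b)–(d): allowed.
(c)–(d): allowed.
Allowed pairs: 4 of 6.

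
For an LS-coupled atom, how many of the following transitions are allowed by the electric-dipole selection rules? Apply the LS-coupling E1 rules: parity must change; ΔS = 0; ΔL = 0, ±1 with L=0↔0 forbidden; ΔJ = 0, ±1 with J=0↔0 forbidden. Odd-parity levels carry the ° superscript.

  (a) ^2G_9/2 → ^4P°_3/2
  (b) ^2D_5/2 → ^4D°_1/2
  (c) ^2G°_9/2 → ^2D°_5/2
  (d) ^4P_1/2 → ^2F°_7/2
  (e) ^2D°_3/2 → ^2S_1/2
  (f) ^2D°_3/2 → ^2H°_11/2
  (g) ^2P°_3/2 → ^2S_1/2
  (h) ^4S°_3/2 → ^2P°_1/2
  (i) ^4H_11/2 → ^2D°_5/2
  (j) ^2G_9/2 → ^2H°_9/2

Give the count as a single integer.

2

(a) forbidden (ΔS, ΔL, ΔJ fail)
(b) forbidden (ΔS, ΔJ fail)
(c) forbidden (parity, ΔL, ΔJ fail)
(d) forbidden (ΔS, ΔL, ΔJ fail)
(e) forbidden (ΔL fails)
(f) forbidden (parity, ΔL, ΔJ fail)
(g) allowed
(h) forbidden (parity, ΔS fail)
(i) forbidden (ΔS, ΔL, ΔJ fail)
(j) allowed
Total allowed: 2 of 10.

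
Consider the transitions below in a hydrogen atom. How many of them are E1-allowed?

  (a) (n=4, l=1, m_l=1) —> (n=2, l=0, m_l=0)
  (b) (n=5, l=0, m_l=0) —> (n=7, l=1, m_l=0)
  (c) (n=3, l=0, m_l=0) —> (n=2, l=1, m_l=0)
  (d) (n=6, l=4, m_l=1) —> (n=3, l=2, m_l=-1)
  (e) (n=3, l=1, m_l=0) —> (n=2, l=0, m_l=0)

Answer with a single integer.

(a) allowed
(b) allowed
(c) allowed
(d) forbidden — Δl = -2 (E1 requires Δl = ±1); Δm_l = -2 (E1 requires Δm_l = 0, ±1)
(e) allowed
Total allowed: 4 of 5.

4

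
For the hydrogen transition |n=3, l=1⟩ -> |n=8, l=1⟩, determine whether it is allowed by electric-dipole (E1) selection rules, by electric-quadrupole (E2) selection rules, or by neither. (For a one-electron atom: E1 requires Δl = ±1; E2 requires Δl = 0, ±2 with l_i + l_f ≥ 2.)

E2

Δl = 1 − 1 = +0; l_i + l_f = 2.
E1 (Δl = ±1): not satisfied.
E2 (Δl = 0,±2, l_i+l_f ≥ 2): satisfied.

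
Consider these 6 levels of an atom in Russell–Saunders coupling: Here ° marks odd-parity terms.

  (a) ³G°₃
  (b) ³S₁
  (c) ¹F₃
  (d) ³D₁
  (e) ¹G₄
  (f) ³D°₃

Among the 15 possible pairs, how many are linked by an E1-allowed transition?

0

(a)–(b): forbidden (ΔL, ΔJ).
(a)–(c): forbidden (ΔS).
(a)–(d): forbidden (ΔL, ΔJ).
(a)–(e): forbidden (ΔS).
(a)–(f): forbidden (parity, ΔL).
(b)–(c): forbidden (parity, ΔS, ΔL, ΔJ).
(b)–(d): forbidden (parity, ΔL).
(b)–(e): forbidden (parity, ΔS, ΔL, ΔJ).
(b)–(f): forbidden (ΔL, ΔJ).
(c)–(d): forbidden (parity, ΔS, ΔJ).
(c)–(e): forbidden (parity).
(c)–(f): forbidden (ΔS).
(d)–(e): forbidden (parity, ΔS, ΔL, ΔJ).
(d)–(f): forbidden (ΔJ).
(e)–(f): forbidden (ΔS, ΔL).
Allowed pairs: 0 of 15.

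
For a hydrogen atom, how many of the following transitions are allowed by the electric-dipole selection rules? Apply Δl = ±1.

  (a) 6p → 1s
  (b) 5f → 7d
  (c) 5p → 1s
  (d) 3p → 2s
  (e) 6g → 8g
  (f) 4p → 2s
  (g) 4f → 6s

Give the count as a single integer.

5

(a) allowed
(b) allowed
(c) allowed
(d) allowed
(e) forbidden — Δl = +0 (E1 requires Δl = ±1)
(f) allowed
(g) forbidden — Δl = -3 (E1 requires Δl = ±1)
Total allowed: 5 of 7.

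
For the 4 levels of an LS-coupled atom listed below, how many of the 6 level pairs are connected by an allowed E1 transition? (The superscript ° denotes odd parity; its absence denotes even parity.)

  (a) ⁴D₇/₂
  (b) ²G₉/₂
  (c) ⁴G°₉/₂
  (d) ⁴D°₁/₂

(a)–(b): forbidden (parity, ΔS, ΔL).
(a)–(c): forbidden (ΔL).
(a)–(d): forbidden (ΔJ).
(b)–(c): forbidden (ΔS).
(b)–(d): forbidden (ΔS, ΔL, ΔJ).
(c)–(d): forbidden (parity, ΔL, ΔJ).
Allowed pairs: 0 of 6.

0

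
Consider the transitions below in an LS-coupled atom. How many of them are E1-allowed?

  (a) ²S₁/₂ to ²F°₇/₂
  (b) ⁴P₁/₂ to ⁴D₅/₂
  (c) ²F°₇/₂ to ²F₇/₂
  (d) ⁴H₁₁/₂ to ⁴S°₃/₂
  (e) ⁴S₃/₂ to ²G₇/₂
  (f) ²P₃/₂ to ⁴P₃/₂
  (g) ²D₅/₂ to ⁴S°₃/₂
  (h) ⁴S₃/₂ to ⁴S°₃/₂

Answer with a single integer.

(a) forbidden (ΔL, ΔJ fail)
(b) forbidden (parity, ΔJ fail)
(c) allowed
(d) forbidden (ΔL, ΔJ fail)
(e) forbidden (parity, ΔS, ΔL, ΔJ fail)
(f) forbidden (parity, ΔS fail)
(g) forbidden (ΔS, ΔL fail)
(h) forbidden (ΔL fails)
Total allowed: 1 of 8.

1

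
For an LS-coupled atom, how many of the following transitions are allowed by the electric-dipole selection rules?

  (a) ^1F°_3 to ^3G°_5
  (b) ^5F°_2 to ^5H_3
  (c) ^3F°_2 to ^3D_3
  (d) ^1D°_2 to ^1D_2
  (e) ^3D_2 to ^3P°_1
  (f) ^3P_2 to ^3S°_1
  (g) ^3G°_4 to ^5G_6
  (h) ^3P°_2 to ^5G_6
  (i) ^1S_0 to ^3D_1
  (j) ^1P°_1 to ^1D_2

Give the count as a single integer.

5

(a) forbidden (parity, ΔS, ΔJ fail)
(b) forbidden (ΔL fails)
(c) allowed
(d) allowed
(e) allowed
(f) allowed
(g) forbidden (ΔS, ΔJ fail)
(h) forbidden (ΔS, ΔL, ΔJ fail)
(i) forbidden (parity, ΔS, ΔL fail)
(j) allowed
Total allowed: 5 of 10.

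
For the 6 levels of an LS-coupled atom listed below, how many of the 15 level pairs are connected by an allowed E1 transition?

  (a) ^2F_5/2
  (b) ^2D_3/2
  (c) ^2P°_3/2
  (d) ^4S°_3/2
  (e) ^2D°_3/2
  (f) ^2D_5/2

(a)–(b): forbidden (parity).
(a)–(c): forbidden (ΔL).
(a)–(d): forbidden (ΔS, ΔL).
(a)–(e): allowed.
(a)–(f): forbidden (parity).
(b)–(c): allowed.
(b)–(d): forbidden (ΔS, ΔL).
(b)–(e): allowed.
(b)–(f): forbidden (parity).
(c)–(d): forbidden (parity, ΔS).
(c)–(e): forbidden (parity).
(c)–(f): allowed.
(d)–(e): forbidden (parity, ΔS, ΔL).
(d)–(f): forbidden (ΔS, ΔL).
(e)–(f): allowed.
Allowed pairs: 5 of 15.

5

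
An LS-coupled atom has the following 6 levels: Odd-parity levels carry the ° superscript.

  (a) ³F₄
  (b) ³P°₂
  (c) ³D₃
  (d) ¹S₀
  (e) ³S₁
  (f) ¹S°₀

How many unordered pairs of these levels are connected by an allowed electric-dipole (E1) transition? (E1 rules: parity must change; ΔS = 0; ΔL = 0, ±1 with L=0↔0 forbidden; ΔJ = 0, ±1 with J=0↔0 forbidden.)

(a)–(b): forbidden (ΔL, ΔJ).
(a)–(c): forbidden (parity).
(a)–(d): forbidden (parity, ΔS, ΔL, ΔJ).
(a)–(e): forbidden (parity, ΔL, ΔJ).
(a)–(f): forbidden (ΔS, ΔL, ΔJ).
(b)–(c): allowed.
(b)–(d): forbidden (ΔS, ΔJ).
(b)–(e): allowed.
(b)–(f): forbidden (parity, ΔS, ΔJ).
(c)–(d): forbidden (parity, ΔS, ΔL, ΔJ).
(c)–(e): forbidden (parity, ΔL, ΔJ).
(c)–(f): forbidden (ΔS, ΔL, ΔJ).
(d)–(e): forbidden (parity, ΔS, ΔL).
(d)–(f): forbidden (ΔL, ΔJ).
(e)–(f): forbidden (ΔS, ΔL).
Allowed pairs: 2 of 15.

2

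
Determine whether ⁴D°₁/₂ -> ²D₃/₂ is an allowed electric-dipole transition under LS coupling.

Reading off the term symbols: S 3/2→1/2, L 2→2, J 1/2→3/2, parity odd→even.
Parity must change: odd → even — ✓.
ΔS = 0: S: 3/2 → 1/2 — ✗.
ΔL = 0, ±1 (not L=0↔0): L: 2 → 2, ΔL = +0 — ✓.
ΔJ = 0, ±1 (not J=0↔0): J: 1/2 → 3/2, ΔJ = +1 — ✓.
Rule(s) violated: ΔS.

forbidden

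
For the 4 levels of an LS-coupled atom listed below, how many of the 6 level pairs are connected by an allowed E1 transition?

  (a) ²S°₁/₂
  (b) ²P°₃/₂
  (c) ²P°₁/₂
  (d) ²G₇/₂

(a)–(b): forbidden (parity).
(a)–(c): forbidden (parity).
(a)–(d): forbidden (ΔL, ΔJ).
(b)–(c): forbidden (parity).
(b)–(d): forbidden (ΔL, ΔJ).
(c)–(d): forbidden (ΔL, ΔJ).
Allowed pairs: 0 of 6.

0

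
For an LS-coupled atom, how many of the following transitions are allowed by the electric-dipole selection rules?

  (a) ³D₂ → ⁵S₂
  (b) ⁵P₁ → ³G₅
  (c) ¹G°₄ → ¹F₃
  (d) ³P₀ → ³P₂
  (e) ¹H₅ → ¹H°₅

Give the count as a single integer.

2

(a) forbidden (parity, ΔS, ΔL fail)
(b) forbidden (parity, ΔS, ΔL, ΔJ fail)
(c) allowed
(d) forbidden (parity, ΔJ fail)
(e) allowed
Total allowed: 2 of 5.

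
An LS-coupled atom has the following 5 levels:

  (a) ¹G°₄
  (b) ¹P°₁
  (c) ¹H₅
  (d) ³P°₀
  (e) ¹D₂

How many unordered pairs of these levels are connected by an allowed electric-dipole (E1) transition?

2

(a)–(b): forbidden (parity, ΔL, ΔJ).
(a)–(c): allowed.
(a)–(d): forbidden (parity, ΔS, ΔL, ΔJ).
(a)–(e): forbidden (ΔL, ΔJ).
(b)–(c): forbidden (ΔL, ΔJ).
(b)–(d): forbidden (parity, ΔS).
(b)–(e): allowed.
(c)–(d): forbidden (ΔS, ΔL, ΔJ).
(c)–(e): forbidden (parity, ΔL, ΔJ).
(d)–(e): forbidden (ΔS, ΔJ).
Allowed pairs: 2 of 10.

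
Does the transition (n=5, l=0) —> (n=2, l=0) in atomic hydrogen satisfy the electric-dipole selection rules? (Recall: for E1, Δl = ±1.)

forbidden

l: 0 → 0 (Δl = +0). Δl = ±1 ✗.
The transition is electric-dipole forbidden.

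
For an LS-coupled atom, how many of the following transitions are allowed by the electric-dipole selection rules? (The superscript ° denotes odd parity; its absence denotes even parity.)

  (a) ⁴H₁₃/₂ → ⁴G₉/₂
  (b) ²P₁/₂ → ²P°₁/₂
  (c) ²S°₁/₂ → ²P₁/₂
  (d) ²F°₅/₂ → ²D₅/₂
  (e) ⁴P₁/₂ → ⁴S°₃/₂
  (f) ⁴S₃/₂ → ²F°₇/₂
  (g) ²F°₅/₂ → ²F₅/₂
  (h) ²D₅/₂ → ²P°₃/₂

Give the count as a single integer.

(a) forbidden (parity, ΔJ fail)
(b) allowed
(c) allowed
(d) allowed
(e) allowed
(f) forbidden (ΔS, ΔL, ΔJ fail)
(g) allowed
(h) allowed
Total allowed: 6 of 8.

6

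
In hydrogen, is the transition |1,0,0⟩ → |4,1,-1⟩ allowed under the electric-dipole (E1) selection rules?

allowed

Initial l = 0, final l = 1, so Δl = +1. E1 requires Δl = ±1: ✓.
m_l: 0 → -1 (Δm_l = -1). |Δm_l| ≤ 1 ✓.
All E1 selection rules are satisfied.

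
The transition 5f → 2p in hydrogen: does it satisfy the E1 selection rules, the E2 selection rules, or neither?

Δl = 1 − 3 = -2; l_i + l_f = 4.
E1 (Δl = ±1): not satisfied.
E2 (Δl = 0,±2, l_i+l_f ≥ 2): satisfied.

E2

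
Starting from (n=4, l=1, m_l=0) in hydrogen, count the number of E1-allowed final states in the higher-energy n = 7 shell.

4

E1 requires Δl = ±1, so l_f ∈ {0, 2}; with 0 ≤ l_f ≤ n_f−1 = 6, the allowed l_f values are {0, 2}.
For l_f = 0: m_f ∈ {m_i−1, m_i, m_i+1} ∩ [−0, 0] = {0} → 1 state.
For l_f = 2: m_f ∈ {m_i−1, m_i, m_i+1} ∩ [−2, 2] = {-1, 0, 1} → 3 states.
Total: 4.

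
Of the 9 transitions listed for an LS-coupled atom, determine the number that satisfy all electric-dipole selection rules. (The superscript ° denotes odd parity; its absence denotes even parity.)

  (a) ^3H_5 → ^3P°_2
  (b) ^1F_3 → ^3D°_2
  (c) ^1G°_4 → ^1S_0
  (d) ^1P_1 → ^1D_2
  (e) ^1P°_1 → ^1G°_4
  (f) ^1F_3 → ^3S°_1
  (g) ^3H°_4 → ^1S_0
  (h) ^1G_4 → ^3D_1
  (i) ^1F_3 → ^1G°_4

1

(a) forbidden (ΔL, ΔJ fail)
(b) forbidden (ΔS fails)
(c) forbidden (ΔL, ΔJ fail)
(d) forbidden (parity fails)
(e) forbidden (parity, ΔL, ΔJ fail)
(f) forbidden (ΔS, ΔL, ΔJ fail)
(g) forbidden (ΔS, ΔL, ΔJ fail)
(h) forbidden (parity, ΔS, ΔL, ΔJ fail)
(i) allowed
Total allowed: 1 of 9.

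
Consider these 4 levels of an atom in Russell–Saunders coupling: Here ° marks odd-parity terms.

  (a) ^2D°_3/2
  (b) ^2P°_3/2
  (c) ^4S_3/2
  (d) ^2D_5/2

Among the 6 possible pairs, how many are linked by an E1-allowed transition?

2

(a)–(b): forbidden (parity).
(a)–(c): forbidden (ΔS, ΔL).
(a)–(d): allowed.
(b)–(c): forbidden (ΔS).
(b)–(d): allowed.
(c)–(d): forbidden (parity, ΔS, ΔL).
Allowed pairs: 2 of 6.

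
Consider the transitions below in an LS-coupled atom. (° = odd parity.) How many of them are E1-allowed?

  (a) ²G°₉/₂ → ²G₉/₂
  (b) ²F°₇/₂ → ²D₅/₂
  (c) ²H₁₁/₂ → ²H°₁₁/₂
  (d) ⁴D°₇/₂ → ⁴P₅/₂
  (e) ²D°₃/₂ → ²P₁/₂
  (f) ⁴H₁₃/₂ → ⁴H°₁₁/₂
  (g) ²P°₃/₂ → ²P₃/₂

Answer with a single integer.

7

(a) allowed
(b) allowed
(c) allowed
(d) allowed
(e) allowed
(f) allowed
(g) allowed
Total allowed: 7 of 7.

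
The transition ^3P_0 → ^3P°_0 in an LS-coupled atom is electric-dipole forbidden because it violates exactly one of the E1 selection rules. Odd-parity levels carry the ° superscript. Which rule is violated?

Initial level: S=1, L=1, J=0, parity even. Final level: S=1, L=1, J=0, parity odd.
Parity must change: even → odd — passes.
ΔS = 0: S: 1 → 1 — passes.
ΔL = 0, ±1 (not L=0↔0): L: 1 → 1, ΔL = +0 — passes.
ΔJ = 0, ±1 (not J=0↔0): J: 0 → 0, ΔJ = +0 — fails.

the J=0 ↔ J=0 exclusion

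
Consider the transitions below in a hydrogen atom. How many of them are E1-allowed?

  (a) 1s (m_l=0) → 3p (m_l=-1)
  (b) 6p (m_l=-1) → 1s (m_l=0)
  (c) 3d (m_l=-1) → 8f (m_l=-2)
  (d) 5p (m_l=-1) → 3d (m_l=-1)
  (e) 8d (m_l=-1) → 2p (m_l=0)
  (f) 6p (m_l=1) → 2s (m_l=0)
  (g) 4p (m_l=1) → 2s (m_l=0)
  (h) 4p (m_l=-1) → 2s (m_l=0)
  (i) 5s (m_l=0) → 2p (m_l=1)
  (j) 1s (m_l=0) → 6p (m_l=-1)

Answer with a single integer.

(a) allowed
(b) allowed
(c) allowed
(d) allowed
(e) allowed
(f) allowed
(g) allowed
(h) allowed
(i) allowed
(j) allowed
Total allowed: 10 of 10.

10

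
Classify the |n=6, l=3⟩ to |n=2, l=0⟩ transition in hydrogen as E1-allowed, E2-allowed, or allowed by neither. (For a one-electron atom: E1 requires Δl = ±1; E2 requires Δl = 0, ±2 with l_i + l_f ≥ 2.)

Δl = 0 − 3 = -3; l_i + l_f = 3.
E1 (Δl = ±1): not satisfied.
E2 (Δl = 0,±2, l_i+l_f ≥ 2): not satisfied.

neither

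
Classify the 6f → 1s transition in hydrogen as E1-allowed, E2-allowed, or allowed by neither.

Δl = 0 − 3 = -3; l_i + l_f = 3.
E1 (Δl = ±1): not satisfied.
E2 (Δl = 0,±2, l_i+l_f ≥ 2): not satisfied.

neither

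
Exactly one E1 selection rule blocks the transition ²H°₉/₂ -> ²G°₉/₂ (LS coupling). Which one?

ΔL = 0, ±1 (not L=0↔0): L: 5 → 4, ΔL = -1 — ✓.
Parity must change: odd → odd — ✗.
ΔJ = 0, ±1 (not J=0↔0): J: 9/2 → 9/2, ΔJ = +0 — ✓.
ΔS = 0: S: 1/2 → 1/2 — ✓.

parity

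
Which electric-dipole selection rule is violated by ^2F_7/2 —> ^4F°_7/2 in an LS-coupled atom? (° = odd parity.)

the ΔS = 0 rule

Reading off the term symbols: S 1/2→3/2, L 3→3, J 7/2→7/2, parity even→odd.
Parity must change: even → odd — satisfied.
ΔS = 0: S: 1/2 → 3/2 — violated.
ΔL = 0, ±1 (not L=0↔0): L: 3 → 3, ΔL = +0 — satisfied.
ΔJ = 0, ±1 (not J=0↔0): J: 7/2 → 7/2, ΔJ = +0 — satisfied.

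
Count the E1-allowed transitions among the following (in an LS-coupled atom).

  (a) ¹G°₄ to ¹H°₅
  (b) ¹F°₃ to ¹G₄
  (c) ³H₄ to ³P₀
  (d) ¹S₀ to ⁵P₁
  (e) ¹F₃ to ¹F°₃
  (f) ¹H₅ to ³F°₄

(a) forbidden (parity fails)
(b) allowed
(c) forbidden (parity, ΔL, ΔJ fail)
(d) forbidden (parity, ΔS fail)
(e) allowed
(f) forbidden (ΔS, ΔL fail)
Total allowed: 2 of 6.

2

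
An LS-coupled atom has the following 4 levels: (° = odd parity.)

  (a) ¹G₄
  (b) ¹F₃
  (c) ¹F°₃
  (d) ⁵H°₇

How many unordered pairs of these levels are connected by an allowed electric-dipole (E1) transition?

(a)–(b): forbidden (parity).
(a)–(c): allowed.
(a)–(d): forbidden (ΔS, ΔJ).
(b)–(c): allowed.
(b)–(d): forbidden (ΔS, ΔL, ΔJ).
(c)–(d): forbidden (parity, ΔS, ΔL, ΔJ).
Allowed pairs: 2 of 6.

2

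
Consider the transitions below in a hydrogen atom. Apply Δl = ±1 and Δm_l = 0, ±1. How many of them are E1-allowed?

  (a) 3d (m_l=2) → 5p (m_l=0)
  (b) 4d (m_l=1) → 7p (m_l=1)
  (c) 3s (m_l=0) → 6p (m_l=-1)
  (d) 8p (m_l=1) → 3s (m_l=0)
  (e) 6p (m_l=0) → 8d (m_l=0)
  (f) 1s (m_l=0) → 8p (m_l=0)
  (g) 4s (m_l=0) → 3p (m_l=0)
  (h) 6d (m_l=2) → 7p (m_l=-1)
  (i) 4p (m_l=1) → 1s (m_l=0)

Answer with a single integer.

(a) forbidden — Δm_l = -2 (E1 requires Δm_l = 0, ±1)
(b) allowed
(c) allowed
(d) allowed
(e) allowed
(f) allowed
(g) allowed
(h) forbidden — Δm_l = -3 (E1 requires Δm_l = 0, ±1)
(i) allowed
Total allowed: 7 of 9.

7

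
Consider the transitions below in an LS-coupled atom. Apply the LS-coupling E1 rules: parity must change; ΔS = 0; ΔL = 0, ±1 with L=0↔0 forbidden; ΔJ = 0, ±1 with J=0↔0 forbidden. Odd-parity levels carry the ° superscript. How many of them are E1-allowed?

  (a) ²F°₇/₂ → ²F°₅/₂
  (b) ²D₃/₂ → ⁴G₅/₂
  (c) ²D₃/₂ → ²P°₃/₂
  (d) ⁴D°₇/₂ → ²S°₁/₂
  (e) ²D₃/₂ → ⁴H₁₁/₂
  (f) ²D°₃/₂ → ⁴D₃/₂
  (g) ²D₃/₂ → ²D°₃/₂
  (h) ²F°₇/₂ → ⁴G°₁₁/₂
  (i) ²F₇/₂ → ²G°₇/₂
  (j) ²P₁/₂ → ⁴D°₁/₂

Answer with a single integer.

3

(a) forbidden (parity fails)
(b) forbidden (parity, ΔS, ΔL fail)
(c) allowed
(d) forbidden (parity, ΔS, ΔL, ΔJ fail)
(e) forbidden (parity, ΔS, ΔL, ΔJ fail)
(f) forbidden (ΔS fails)
(g) allowed
(h) forbidden (parity, ΔS, ΔJ fail)
(i) allowed
(j) forbidden (ΔS fails)
Total allowed: 3 of 10.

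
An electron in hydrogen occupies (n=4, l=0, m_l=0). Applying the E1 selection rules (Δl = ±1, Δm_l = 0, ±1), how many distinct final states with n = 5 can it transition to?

3

E1 requires Δl = ±1, so l_f ∈ {-1, 1}; with 0 ≤ l_f ≤ n_f−1 = 4, the allowed l_f values are {1}.
For l_f = 1: m_f ∈ {m_i−1, m_i, m_i+1} ∩ [−1, 1] = {-1, 0, 1} → 3 states.
Total: 3.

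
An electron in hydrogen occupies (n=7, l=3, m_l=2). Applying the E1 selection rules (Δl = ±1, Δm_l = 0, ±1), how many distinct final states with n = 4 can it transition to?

E1 requires Δl = ±1, so l_f ∈ {2, 4}; with 0 ≤ l_f ≤ n_f−1 = 3, the allowed l_f values are {2}.
For l_f = 2: m_f ∈ {m_i−1, m_i, m_i+1} ∩ [−2, 2] = {1, 2} → 2 states.
Total: 2.

2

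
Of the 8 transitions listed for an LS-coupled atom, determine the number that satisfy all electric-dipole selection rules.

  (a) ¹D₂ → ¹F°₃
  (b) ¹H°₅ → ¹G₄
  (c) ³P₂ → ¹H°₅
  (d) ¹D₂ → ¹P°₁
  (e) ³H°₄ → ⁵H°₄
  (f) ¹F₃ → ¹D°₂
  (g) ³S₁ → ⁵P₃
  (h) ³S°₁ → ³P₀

5

(a) allowed
(b) allowed
(c) forbidden (ΔS, ΔL, ΔJ fail)
(d) allowed
(e) forbidden (parity, ΔS fail)
(f) allowed
(g) forbidden (parity, ΔS, ΔJ fail)
(h) allowed
Total allowed: 5 of 8.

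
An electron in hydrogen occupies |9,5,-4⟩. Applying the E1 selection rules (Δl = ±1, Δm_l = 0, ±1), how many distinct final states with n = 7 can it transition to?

E1 requires Δl = ±1, so l_f ∈ {4, 6}; with 0 ≤ l_f ≤ n_f−1 = 6, the allowed l_f values are {4, 6}.
For l_f = 4: m_f ∈ {m_i−1, m_i, m_i+1} ∩ [−4, 4] = {-4, -3} → 2 states.
For l_f = 6: m_f ∈ {m_i−1, m_i, m_i+1} ∩ [−6, 6] = {-5, -4, -3} → 3 states.
Total: 5.

5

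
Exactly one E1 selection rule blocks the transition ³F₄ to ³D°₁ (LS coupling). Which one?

Initial level: S=1, L=3, J=4, parity even. Final level: S=1, L=2, J=1, parity odd.
ΔJ = 0, ±1 (not J=0↔0): J: 4 → 1, ΔJ = -3 — ✗.
ΔS = 0: S: 1 → 1 — ✓.
ΔL = 0, ±1 (not L=0↔0): L: 3 → 2, ΔL = -1 — ✓.
Parity must change: even → odd — ✓.

the ΔJ = 0, ±1 rule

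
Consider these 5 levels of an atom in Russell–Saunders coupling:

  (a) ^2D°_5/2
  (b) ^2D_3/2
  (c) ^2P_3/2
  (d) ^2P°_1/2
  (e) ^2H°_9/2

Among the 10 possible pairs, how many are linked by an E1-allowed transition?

(a)–(b): allowed.
(a)–(c): allowed.
(a)–(d): forbidden (parity, ΔJ).
(a)–(e): forbidden (parity, ΔL, ΔJ).
(b)–(c): forbidden (parity).
(b)–(d): allowed.
(b)–(e): forbidden (ΔL, ΔJ).
(c)–(d): allowed.
(c)–(e): forbidden (ΔL, ΔJ).
(d)–(e): forbidden (parity, ΔL, ΔJ).
Allowed pairs: 4 of 10.

4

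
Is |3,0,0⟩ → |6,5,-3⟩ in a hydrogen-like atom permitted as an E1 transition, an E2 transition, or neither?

neither

Δl = 5 − 0 = +5; l_i + l_f = 5.
Δm_l = -3.
E1 (Δl = ±1, |Δm_l| ≤ 1): not satisfied.
E2 (Δl = 0,±2, l_i+l_f ≥ 2, |Δm_l| ≤ 2): not satisfied.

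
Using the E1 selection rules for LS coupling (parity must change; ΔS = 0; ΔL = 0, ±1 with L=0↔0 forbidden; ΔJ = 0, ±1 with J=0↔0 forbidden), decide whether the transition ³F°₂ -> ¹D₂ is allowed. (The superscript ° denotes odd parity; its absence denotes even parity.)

Reading off the term symbols: S 1→0, L 3→2, J 2→2, parity odd→even.
Parity must change: odd → even — ✓.
ΔS = 0: S: 1 → 0 — ✗.
ΔL = 0, ±1 (not L=0↔0): L: 3 → 2, ΔL = -1 — ✓.
ΔJ = 0, ±1 (not J=0↔0): J: 2 → 2, ΔJ = +0 — ✓.
Rule(s) violated: ΔS.

forbidden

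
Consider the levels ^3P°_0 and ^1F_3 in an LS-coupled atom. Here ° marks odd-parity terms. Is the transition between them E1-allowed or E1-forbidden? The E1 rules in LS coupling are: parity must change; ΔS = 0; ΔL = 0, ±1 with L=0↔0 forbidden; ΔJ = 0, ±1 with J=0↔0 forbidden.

Initial level: S=1, L=1, J=0, parity odd. Final level: S=0, L=3, J=3, parity even.
ΔJ = 0, ±1 (not J=0↔0): J: 0 → 3, ΔJ = +3 — fails.
ΔL = 0, ±1 (not L=0↔0): L: 1 → 3, ΔL = +2 — fails.
Parity must change: odd → even — ok.
ΔS = 0: S: 1 → 0 — fails.
Rule(s) violated: ΔS, ΔL, ΔJ.

forbidden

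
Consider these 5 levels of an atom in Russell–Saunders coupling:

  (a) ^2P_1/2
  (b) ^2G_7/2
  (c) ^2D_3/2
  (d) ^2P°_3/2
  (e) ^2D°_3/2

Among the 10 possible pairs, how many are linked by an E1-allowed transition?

(a)–(b): forbidden (parity, ΔL, ΔJ).
(a)–(c): forbidden (parity).
(a)–(d): allowed.
(a)–(e): allowed.
(b)–(c): forbidden (parity, ΔL, ΔJ).
(b)–(d): forbidden (ΔL, ΔJ).
(b)–(e): forbidden (ΔL, ΔJ).
(c)–(d): allowed.
(c)–(e): allowed.
(d)–(e): forbidden (parity).
Allowed pairs: 4 of 10.

4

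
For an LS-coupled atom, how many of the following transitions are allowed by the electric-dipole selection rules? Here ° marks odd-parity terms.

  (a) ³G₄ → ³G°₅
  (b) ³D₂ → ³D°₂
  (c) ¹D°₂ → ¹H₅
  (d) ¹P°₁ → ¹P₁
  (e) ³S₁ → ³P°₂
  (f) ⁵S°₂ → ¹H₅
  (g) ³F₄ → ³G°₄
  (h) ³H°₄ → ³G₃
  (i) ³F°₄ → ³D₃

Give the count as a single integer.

(a) allowed
(b) allowed
(c) forbidden (ΔL, ΔJ fail)
(d) allowed
(e) allowed
(f) forbidden (ΔS, ΔL, ΔJ fail)
(g) allowed
(h) allowed
(i) allowed
Total allowed: 7 of 9.

7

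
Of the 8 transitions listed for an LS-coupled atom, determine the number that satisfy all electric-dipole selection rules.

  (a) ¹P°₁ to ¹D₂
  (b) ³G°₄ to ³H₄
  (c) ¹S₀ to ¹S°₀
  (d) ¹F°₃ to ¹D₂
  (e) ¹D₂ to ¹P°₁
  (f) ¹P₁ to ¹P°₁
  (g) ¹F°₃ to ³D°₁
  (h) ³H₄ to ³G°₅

6

(a) allowed
(b) allowed
(c) forbidden (ΔL, ΔJ fail)
(d) allowed
(e) allowed
(f) allowed
(g) forbidden (parity, ΔS, ΔJ fail)
(h) allowed
Total allowed: 6 of 8.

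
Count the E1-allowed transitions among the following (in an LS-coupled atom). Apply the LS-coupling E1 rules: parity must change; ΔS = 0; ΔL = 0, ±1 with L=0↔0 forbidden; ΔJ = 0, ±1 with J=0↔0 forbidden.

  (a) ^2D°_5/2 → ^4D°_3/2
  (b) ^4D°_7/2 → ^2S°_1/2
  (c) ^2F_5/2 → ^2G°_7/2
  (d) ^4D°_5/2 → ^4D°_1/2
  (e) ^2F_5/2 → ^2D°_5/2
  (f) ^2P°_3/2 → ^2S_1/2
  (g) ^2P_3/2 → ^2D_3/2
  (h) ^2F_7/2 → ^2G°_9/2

(a) forbidden (parity, ΔS fail)
(b) forbidden (parity, ΔS, ΔL, ΔJ fail)
(c) allowed
(d) forbidden (parity, ΔJ fail)
(e) allowed
(f) allowed
(g) forbidden (parity fails)
(h) allowed
Total allowed: 4 of 8.

4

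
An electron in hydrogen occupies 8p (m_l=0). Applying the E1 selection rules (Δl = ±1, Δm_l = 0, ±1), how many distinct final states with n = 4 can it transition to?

E1 requires Δl = ±1, so l_f ∈ {0, 2}; with 0 ≤ l_f ≤ n_f−1 = 3, the allowed l_f values are {0, 2}.
For l_f = 0: m_f ∈ {m_i−1, m_i, m_i+1} ∩ [−0, 0] = {0} → 1 state.
For l_f = 2: m_f ∈ {m_i−1, m_i, m_i+1} ∩ [−2, 2] = {-1, 0, 1} → 3 states.
Total: 4.

4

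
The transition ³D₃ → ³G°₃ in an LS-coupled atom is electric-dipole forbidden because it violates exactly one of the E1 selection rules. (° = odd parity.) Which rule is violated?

the ΔL = 0, ±1 rule

Parity must change: even → odd — passes.
ΔS = 0: S: 1 → 1 — passes.
ΔL = 0, ±1 (not L=0↔0): L: 2 → 4, ΔL = +2 — fails.
ΔJ = 0, ±1 (not J=0↔0): J: 3 → 3, ΔJ = +0 — passes.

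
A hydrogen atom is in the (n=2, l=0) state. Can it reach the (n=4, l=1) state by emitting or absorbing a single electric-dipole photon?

allowed

l: 0 → 1 (Δl = +1). Δl = ±1 satisfied.
All E1 selection rules are satisfied.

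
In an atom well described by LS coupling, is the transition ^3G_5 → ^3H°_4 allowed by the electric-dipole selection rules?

Initial level: S=1, L=4, J=5, parity even. Final level: S=1, L=5, J=4, parity odd.
Parity must change: even → odd — passes.
ΔS = 0: S: 1 → 1 — passes.
ΔL = 0, ±1 (not L=0↔0): L: 4 → 5, ΔL = +1 — passes.
ΔJ = 0, ±1 (not J=0↔0): J: 5 → 4, ΔJ = -1 — passes.
All four E1 rules are satisfied.

allowed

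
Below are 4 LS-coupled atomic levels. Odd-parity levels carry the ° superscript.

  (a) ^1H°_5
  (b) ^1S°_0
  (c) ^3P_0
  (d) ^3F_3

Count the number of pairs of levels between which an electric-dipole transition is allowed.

(a)–(b): forbidden (parity, ΔL, ΔJ).
(a)–(c): forbidden (ΔS, ΔL, ΔJ).
(a)–(d): forbidden (ΔS, ΔL, ΔJ).
(b)–(c): forbidden (ΔS, ΔJ).
(b)–(d): forbidden (ΔS, ΔL, ΔJ).
(c)–(d): forbidden (parity, ΔL, ΔJ).
Allowed pairs: 0 of 6.

0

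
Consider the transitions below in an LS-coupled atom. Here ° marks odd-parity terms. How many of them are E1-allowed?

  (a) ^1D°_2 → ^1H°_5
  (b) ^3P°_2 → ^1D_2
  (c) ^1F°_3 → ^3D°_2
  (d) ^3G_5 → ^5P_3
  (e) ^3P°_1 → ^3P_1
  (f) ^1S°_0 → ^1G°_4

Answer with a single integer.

1

(a) forbidden (parity, ΔL, ΔJ fail)
(b) forbidden (ΔS fails)
(c) forbidden (parity, ΔS fail)
(d) forbidden (parity, ΔS, ΔL, ΔJ fail)
(e) allowed
(f) forbidden (parity, ΔL, ΔJ fail)
Total allowed: 1 of 6.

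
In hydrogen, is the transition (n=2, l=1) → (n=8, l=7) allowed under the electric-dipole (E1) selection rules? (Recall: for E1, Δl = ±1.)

forbidden

Δl = 7 − 1 = +6; the E1 rule Δl = ±1 is fails.
The transition is electric-dipole forbidden.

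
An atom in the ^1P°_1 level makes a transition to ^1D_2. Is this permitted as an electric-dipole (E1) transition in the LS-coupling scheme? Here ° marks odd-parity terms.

allowed

Parity must change: odd → even — ok.
ΔS = 0: S: 0 → 0 — ok.
ΔL = 0, ±1 (not L=0↔0): L: 1 → 2, ΔL = +1 — ok.
ΔJ = 0, ±1 (not J=0↔0): J: 1 → 2, ΔJ = +1 — ok.
All four E1 rules are satisfied.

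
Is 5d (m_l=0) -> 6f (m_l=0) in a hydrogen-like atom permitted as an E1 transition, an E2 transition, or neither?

Δl = 3 − 2 = +1; l_i + l_f = 5.
Δm_l = +0.
E1 (Δl = ±1, |Δm_l| ≤ 1): satisfied.
E2 (Δl = 0,±2, l_i+l_f ≥ 2, |Δm_l| ≤ 2): not satisfied.

E1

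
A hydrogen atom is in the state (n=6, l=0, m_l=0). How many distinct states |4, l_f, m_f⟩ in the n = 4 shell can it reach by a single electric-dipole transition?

E1 requires Δl = ±1, so l_f ∈ {-1, 1}; with 0 ≤ l_f ≤ n_f−1 = 3, the allowed l_f values are {1}.
For l_f = 1: m_f ∈ {m_i−1, m_i, m_i+1} ∩ [−1, 1] = {-1, 0, 1} → 3 states.
Total: 3.

3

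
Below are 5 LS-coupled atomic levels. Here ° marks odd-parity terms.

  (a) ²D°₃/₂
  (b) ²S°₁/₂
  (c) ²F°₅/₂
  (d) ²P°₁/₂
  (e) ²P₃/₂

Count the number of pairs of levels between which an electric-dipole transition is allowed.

3

(a)–(b): forbidden (parity, ΔL).
(a)–(c): forbidden (parity).
(a)–(d): forbidden (parity).
(a)–(e): allowed.
(b)–(c): forbidden (parity, ΔL, ΔJ).
(b)–(d): forbidden (parity).
(b)–(e): allowed.
(c)–(d): forbidden (parity, ΔL, ΔJ).
(c)–(e): forbidden (ΔL).
(d)–(e): allowed.
Allowed pairs: 3 of 10.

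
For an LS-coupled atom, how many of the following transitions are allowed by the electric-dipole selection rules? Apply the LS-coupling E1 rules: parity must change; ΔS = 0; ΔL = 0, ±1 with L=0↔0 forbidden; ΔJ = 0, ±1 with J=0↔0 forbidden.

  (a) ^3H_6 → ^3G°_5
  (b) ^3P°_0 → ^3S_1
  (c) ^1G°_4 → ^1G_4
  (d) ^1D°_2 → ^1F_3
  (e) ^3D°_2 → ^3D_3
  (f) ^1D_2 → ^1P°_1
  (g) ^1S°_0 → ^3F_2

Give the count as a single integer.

6

(a) allowed
(b) allowed
(c) allowed
(d) allowed
(e) allowed
(f) allowed
(g) forbidden (ΔS, ΔL, ΔJ fail)
Total allowed: 6 of 7.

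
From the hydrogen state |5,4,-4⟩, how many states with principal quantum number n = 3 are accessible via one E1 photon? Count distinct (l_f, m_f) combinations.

E1 requires l_f ∈ {3, 5}, but neither lies in [0, 2], so no final state is reachable.
Total: 0.

0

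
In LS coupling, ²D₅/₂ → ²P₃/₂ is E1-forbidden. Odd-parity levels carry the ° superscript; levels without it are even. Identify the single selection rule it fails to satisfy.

parity

Initial level: S=1/2, L=2, J=5/2, parity even. Final level: S=1/2, L=1, J=3/2, parity even.
ΔL = 0, ±1 (not L=0↔0): L: 2 → 1, ΔL = -1 — satisfied.
ΔJ = 0, ±1 (not J=0↔0): J: 5/2 → 3/2, ΔJ = -1 — satisfied.
Parity must change: even → even — violated.
ΔS = 0: S: 1/2 → 1/2 — satisfied.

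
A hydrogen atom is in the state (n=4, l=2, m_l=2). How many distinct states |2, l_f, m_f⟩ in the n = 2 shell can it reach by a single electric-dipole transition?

1

E1 requires Δl = ±1, so l_f ∈ {1, 3}; with 0 ≤ l_f ≤ n_f−1 = 1, the allowed l_f values are {1}.
For l_f = 1: m_f ∈ {m_i−1, m_i, m_i+1} ∩ [−1, 1] = {1} → 1 state.
Total: 1.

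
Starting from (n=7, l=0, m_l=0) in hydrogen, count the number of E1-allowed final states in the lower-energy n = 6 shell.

3

E1 requires Δl = ±1, so l_f ∈ {-1, 1}; with 0 ≤ l_f ≤ n_f−1 = 5, the allowed l_f values are {1}.
For l_f = 1: m_f ∈ {m_i−1, m_i, m_i+1} ∩ [−1, 1] = {-1, 0, 1} → 3 states.
Total: 3.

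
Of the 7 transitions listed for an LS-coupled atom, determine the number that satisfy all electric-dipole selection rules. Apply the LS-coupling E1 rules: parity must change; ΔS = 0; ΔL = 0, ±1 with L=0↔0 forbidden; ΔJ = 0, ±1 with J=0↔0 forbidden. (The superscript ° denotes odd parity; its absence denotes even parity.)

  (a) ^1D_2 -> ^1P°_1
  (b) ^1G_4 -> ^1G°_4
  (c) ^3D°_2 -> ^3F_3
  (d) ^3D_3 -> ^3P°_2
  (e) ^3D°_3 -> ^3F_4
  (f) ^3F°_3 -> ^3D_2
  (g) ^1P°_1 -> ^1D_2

(a) allowed
(b) allowed
(c) allowed
(d) allowed
(e) allowed
(f) allowed
(g) allowed
Total allowed: 7 of 7.

7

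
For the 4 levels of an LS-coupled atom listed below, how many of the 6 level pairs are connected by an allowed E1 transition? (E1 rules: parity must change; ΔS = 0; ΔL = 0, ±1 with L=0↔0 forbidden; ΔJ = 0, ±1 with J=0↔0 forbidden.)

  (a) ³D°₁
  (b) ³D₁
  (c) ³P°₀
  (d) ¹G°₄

(a)–(b): allowed.
(a)–(c): forbidden (parity).
(a)–(d): forbidden (parity, ΔS, ΔL, ΔJ).
(b)–(c): allowed.
(b)–(d): forbidden (ΔS, ΔL, ΔJ).
(c)–(d): forbidden (parity, ΔS, ΔL, ΔJ).
Allowed pairs: 2 of 6.

2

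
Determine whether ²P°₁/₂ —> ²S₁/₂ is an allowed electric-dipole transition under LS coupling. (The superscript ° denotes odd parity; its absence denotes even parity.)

allowed

Parity must change: odd → even — satisfied.
ΔS = 0: S: 1/2 → 1/2 — satisfied.
ΔL = 0, ±1 (not L=0↔0): L: 1 → 0, ΔL = -1 — satisfied.
ΔJ = 0, ±1 (not J=0↔0): J: 1/2 → 1/2, ΔJ = +0 — satisfied.
All four E1 rules are satisfied.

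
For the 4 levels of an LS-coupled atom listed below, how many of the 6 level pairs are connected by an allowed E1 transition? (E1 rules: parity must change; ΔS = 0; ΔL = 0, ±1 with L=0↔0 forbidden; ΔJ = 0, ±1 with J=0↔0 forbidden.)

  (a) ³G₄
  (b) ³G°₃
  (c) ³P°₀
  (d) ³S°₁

(a)–(b): allowed.
(a)–(c): forbidden (ΔL, ΔJ).
(a)–(d): forbidden (ΔL, ΔJ).
(b)–(c): forbidden (parity, ΔL, ΔJ).
(b)–(d): forbidden (parity, ΔL, ΔJ).
(c)–(d): forbidden (parity).
Allowed pairs: 1 of 6.

1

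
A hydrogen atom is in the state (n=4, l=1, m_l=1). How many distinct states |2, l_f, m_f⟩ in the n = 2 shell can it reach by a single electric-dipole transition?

E1 requires Δl = ±1, so l_f ∈ {0, 2}; with 0 ≤ l_f ≤ n_f−1 = 1, the allowed l_f values are {0}.
For l_f = 0: m_f ∈ {m_i−1, m_i, m_i+1} ∩ [−0, 0] = {0} → 1 state.
Total: 1.

1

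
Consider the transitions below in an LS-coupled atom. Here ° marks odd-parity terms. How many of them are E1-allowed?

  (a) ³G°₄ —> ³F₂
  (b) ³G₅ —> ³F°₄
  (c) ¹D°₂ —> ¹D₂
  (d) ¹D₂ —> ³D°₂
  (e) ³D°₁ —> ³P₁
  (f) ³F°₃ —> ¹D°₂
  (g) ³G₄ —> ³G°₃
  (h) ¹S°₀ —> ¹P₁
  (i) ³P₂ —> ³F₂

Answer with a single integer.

(a) forbidden (ΔJ fails)
(b) allowed
(c) allowed
(d) forbidden (ΔS fails)
(e) allowed
(f) forbidden (parity, ΔS fail)
(g) allowed
(h) allowed
(i) forbidden (parity, ΔL fail)
Total allowed: 5 of 9.

5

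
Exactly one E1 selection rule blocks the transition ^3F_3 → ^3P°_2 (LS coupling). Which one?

the ΔL = 0, ±1 rule

Initial level: S=1, L=3, J=3, parity even. Final level: S=1, L=1, J=2, parity odd.
Parity must change: even → odd — ok.
ΔS = 0: S: 1 → 1 — ok.
ΔL = 0, ±1 (not L=0↔0): L: 3 → 1, ΔL = -2 — fails.
ΔJ = 0, ±1 (not J=0↔0): J: 3 → 2, ΔJ = -1 — ok.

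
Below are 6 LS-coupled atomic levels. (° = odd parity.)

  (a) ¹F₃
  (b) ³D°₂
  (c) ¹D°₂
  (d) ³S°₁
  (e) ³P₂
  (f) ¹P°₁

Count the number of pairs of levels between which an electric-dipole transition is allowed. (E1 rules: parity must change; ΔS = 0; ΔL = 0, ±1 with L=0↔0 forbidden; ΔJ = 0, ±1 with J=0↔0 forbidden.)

3

(a)–(b): forbidden (ΔS).
(a)–(c): allowed.
(a)–(d): forbidden (ΔS, ΔL, ΔJ).
(a)–(e): forbidden (parity, ΔS, ΔL).
(a)–(f): forbidden (ΔL, ΔJ).
(b)–(c): forbidden (parity, ΔS).
(b)–(d): forbidden (parity, ΔL).
(b)–(e): allowed.
(b)–(f): forbidden (parity, ΔS).
(c)–(d): forbidden (parity, ΔS, ΔL).
(c)–(e): forbidden (ΔS).
(c)–(f): forbidden (parity).
(d)–(e): allowed.
(d)–(f): forbidden (parity, ΔS).
(e)–(f): forbidden (ΔS).
Allowed pairs: 3 of 15.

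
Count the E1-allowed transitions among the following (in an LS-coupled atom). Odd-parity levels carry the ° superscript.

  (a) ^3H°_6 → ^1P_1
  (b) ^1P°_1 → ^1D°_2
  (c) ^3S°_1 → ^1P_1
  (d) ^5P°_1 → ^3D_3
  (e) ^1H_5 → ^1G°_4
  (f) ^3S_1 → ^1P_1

(a) forbidden (ΔS, ΔL, ΔJ fail)
(b) forbidden (parity fails)
(c) forbidden (ΔS fails)
(d) forbidden (ΔS, ΔJ fail)
(e) allowed
(f) forbidden (parity, ΔS fail)
Total allowed: 1 of 6.

1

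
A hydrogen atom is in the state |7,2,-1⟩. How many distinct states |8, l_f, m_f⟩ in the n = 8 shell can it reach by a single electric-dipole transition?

5

E1 requires Δl = ±1, so l_f ∈ {1, 3}; with 0 ≤ l_f ≤ n_f−1 = 7, the allowed l_f values are {1, 3}.
For l_f = 1: m_f ∈ {m_i−1, m_i, m_i+1} ∩ [−1, 1] = {-1, 0} → 2 states.
For l_f = 3: m_f ∈ {m_i−1, m_i, m_i+1} ∩ [−3, 3] = {-2, -1, 0} → 3 states.
Total: 5.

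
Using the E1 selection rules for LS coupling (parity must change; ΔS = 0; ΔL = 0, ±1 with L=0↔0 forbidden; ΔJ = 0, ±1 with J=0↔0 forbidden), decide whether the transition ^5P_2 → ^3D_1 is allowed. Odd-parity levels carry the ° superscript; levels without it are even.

Reading off the term symbols: S 2→1, L 1→2, J 2→1, parity even→even.
Parity must change: even → even — fails.
ΔS = 0: S: 2 → 1 — fails.
ΔJ = 0, ±1 (not J=0↔0): J: 2 → 1, ΔJ = -1 — passes.
ΔL = 0, ±1 (not L=0↔0): L: 1 → 2, ΔL = +1 — passes.
Rule(s) violated: parity, ΔS.

forbidden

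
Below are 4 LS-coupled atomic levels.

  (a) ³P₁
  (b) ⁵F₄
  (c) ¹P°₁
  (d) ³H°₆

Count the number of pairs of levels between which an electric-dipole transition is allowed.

(a)–(b): forbidden (parity, ΔS, ΔL, ΔJ).
(a)–(c): forbidden (ΔS).
(a)–(d): forbidden (ΔL, ΔJ).
(b)–(c): forbidden (ΔS, ΔL, ΔJ).
(b)–(d): forbidden (ΔS, ΔL, ΔJ).
(c)–(d): forbidden (parity, ΔS, ΔL, ΔJ).
Allowed pairs: 0 of 6.

0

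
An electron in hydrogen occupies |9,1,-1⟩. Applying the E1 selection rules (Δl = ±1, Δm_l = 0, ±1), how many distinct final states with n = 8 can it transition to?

4

E1 requires Δl = ±1, so l_f ∈ {0, 2}; with 0 ≤ l_f ≤ n_f−1 = 7, the allowed l_f values are {0, 2}.
For l_f = 0: m_f ∈ {m_i−1, m_i, m_i+1} ∩ [−0, 0] = {0} → 1 state.
For l_f = 2: m_f ∈ {m_i−1, m_i, m_i+1} ∩ [−2, 2] = {-2, -1, 0} → 3 states.
Total: 4.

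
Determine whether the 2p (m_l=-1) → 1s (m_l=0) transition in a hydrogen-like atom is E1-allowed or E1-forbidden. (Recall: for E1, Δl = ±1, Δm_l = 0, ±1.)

Δl = 0 − 1 = -1; the E1 rule Δl = ±1 is ok.
Δm_l = 0 − (-1) = +1. E1 requires Δm_l = 0, ±1: ok.
All E1 selection rules are satisfied.

allowed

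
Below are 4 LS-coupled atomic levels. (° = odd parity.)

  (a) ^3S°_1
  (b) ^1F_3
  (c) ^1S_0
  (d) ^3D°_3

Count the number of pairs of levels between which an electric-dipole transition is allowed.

0

(a)–(b): forbidden (ΔS, ΔL, ΔJ).
(a)–(c): forbidden (ΔS, ΔL).
(a)–(d): forbidden (parity, ΔL, ΔJ).
(b)–(c): forbidden (parity, ΔL, ΔJ).
(b)–(d): forbidden (ΔS).
(c)–(d): forbidden (ΔS, ΔL, ΔJ).
Allowed pairs: 0 of 6.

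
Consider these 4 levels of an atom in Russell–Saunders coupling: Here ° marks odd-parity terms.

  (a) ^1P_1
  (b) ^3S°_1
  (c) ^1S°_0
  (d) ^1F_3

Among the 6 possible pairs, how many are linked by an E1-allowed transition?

(a)–(b): forbidden (ΔS).
(a)–(c): allowed.
(a)–(d): forbidden (parity, ΔL, ΔJ).
(b)–(c): forbidden (parity, ΔS, ΔL).
(b)–(d): forbidden (ΔS, ΔL, ΔJ).
(c)–(d): forbidden (ΔL, ΔJ).
Allowed pairs: 1 of 6.

1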